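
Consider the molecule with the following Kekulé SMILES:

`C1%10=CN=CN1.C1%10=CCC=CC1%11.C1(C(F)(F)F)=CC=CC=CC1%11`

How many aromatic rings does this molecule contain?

1

The SMILES encodes a five-membered ring with nitrogens at positions 1 and 3 (one bearing H, one in a C=N bond) and two double bonds; a six-membered carbon ring with two isolated C=C double bonds and two sp³ carbons; a seven-membered carbon ring with three C=C double bonds and one sp³ carbon.
The 5-membered ring with two nitrogens (one N–H, one =N–) is fully conjugated (every ring atom contributes a p orbital); 2 ring double bonds (4 π electrons) plus a heteroatom lone pair (2) give 6 π electrons. 6 = 4(1)+2, so it is aromatic (imidazole).
The 6-membered ring has two sp³ carbons, so it is not fully conjugated — not aromatic (1,4-cyclohexadiene).
The 7-membered ring has one sp³ carbon, so it is not fully conjugated — not aromatic (cycloheptatriene).
1 of the 3 rings is aromatic. Total: 1.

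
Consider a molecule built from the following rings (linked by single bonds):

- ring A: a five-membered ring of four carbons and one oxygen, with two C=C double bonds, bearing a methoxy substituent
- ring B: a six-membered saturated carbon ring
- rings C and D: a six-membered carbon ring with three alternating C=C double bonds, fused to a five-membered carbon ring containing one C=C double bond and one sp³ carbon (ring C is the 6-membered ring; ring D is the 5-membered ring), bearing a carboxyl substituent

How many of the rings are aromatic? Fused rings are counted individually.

2

Ring A is planar and fully conjugated; 2 ring double bonds (4 π electrons) plus a heteroatom lone pair (2) give 6 π electrons. That satisfies 4n+2 with n=1, so ring A is aromatic (furan).
Ring B has only sp³ atoms, so it is not fully conjugated — not aromatic (cyclohexane).
Ring C is fully conjugated (every ring atom contributes a p orbital); 3 ring double bonds give 6 π electrons. That satisfies 4n+2 with n=1, so ring C is aromatic (benzene ring).
Ring D has one sp³ carbon, so it is not fully conjugated — not aromatic (cyclopentene ring).
Aromatic: A, C. Total: 2.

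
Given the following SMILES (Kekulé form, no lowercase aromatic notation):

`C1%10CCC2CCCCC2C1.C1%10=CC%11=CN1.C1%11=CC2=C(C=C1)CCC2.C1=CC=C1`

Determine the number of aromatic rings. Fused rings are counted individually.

The SMILES encodes two fused six-membered saturated carbon rings; a five-membered ring of four carbons and one nitrogen bearing a hydrogen, with two C=C double bonds; a six-membered carbon ring with three alternating C=C double bonds, fused to a saturated five-membered carbon ring; a four-membered carbon ring with two alternating C=C double bonds.
The 6-membered ring has only sp³ atoms, so it is not fully conjugated — not aromatic (cyclohexane ring).
The second 6-membered ring has only sp³ atoms, so it is not fully conjugated — not aromatic (cyclohexane ring).
The 5-membered ring with one N–H is planar and fully conjugated; 2 ring double bonds (4 π electrons) plus a heteroatom lone pair (2) give 6 π electrons. 6 = 4(1)+2, so it is aromatic (pyrrole).
The third 6-membered ring is planar and fully conjugated; 3 ring double bonds give 6 π electrons. Since 6 = 4n+2 (n=1), it is aromatic (benzene ring).
The 5-membered ring has three sp³ carbons, so it is not fully conjugated — not aromatic (cyclopentane ring).
The 4-membered ring has only sp² ring atoms; a planar conformation would have a fully conjugated π system of 4 electrons. But 4 = 4(1), which is 4n not 4n+2, so it is not aromatic (cyclobutadiene) — cyclobutadiene is antiaromatic and distorts to a rectangle.
2 of the 6 rings are aromatic. Total: 2.

2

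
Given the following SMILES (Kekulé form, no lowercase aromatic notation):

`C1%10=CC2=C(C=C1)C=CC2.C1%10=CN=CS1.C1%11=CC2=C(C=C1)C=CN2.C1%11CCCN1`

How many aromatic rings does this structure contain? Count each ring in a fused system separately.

4

The SMILES encodes a six-membered carbon ring with three alternating C=C double bonds, fused to a five-membered carbon ring containing one C=C double bond and one sp³ carbon; a five-membered ring with a sulfur at position 1 and a nitrogen at position 3 (in a C=N bond), with two double bonds; a six-membered carbon ring with three alternating C=C double bonds, fused to a five-membered ring containing one N–H nitrogen and two C=C double bonds; a five-membered saturated ring of four carbons and one N–H nitrogen.
The 6-membered ring is planar and fully conjugated; 3 ring double bonds give 6 π electrons. Since 6 = 4n+2 (n=1), it is aromatic (benzene ring).
The 5-membered ring has one sp³ carbon, so it is not fully conjugated — not aromatic (cyclopentene ring).
The 5-membered ring with one sulfur and one =N– is planar and fully conjugated; 2 ring double bonds (4 π electrons) plus a heteroatom lone pair (2) give 6 π electrons. Since 6 = 4n+2 (n=1), it is aromatic (thiazole).
The fused 6/5-membered bicyclic (with one N–H) is a single π system with 9 sp² atoms and 10 π electrons from ring double bonds plus a heteroatom lone pair. 10 = 4(2)+2, so the system is aromatic and both rings count as aromatic (indole).
The 5-membered ring with one N–H has only sp³ atoms, so it is not fully conjugated — not aromatic (pyrrolidine).
4 of the 6 rings are aromatic. Total: 4.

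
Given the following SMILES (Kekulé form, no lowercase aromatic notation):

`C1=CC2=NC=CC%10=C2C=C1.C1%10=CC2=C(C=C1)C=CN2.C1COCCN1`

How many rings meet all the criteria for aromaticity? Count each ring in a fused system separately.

The SMILES encodes two fused six-membered rings, each with three alternating double bonds; one ring is all carbon and the other has one ring nitrogen; a six-membered carbon ring with three alternating C=C double bonds, fused to a five-membered ring containing one N–H nitrogen and two C=C double bonds; a six-membered saturated ring with an oxygen and an N–H nitrogen at positions 1 and 4.
The fused 6/6-membered bicyclic (with one nitrogen) is a single π system with 10 sp² atoms and 10 π electrons from ring double bonds. 10 = 4(2)+2, so the system is aromatic and both rings count as aromatic (quinoline).
The fused 6/5-membered bicyclic (with one N–H) is a single π system with 9 sp² atoms and 10 π electrons from ring double bonds plus a heteroatom lone pair. 10 = 4(2)+2, so the system is aromatic and both rings count as aromatic (indole).
The 6-membered ring with one oxygen and one N–H (1,4) has only sp³ atoms, so it is not fully conjugated — not aromatic (morpholine).
4 of the 5 rings are aromatic. Total: 4.

4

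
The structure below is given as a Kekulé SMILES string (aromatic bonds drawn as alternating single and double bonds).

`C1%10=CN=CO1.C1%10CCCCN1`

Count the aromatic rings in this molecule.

The SMILES encodes a five-membered ring with an oxygen at position 1 and a nitrogen at position 3 (in a C=N bond), with two double bonds; a six-membered saturated ring of five carbons and one N–H nitrogen.
The 5-membered ring with one oxygen and one =N– is fully conjugated (every ring atom contributes a p orbital); 2 ring double bonds (4 π electrons) plus a heteroatom lone pair (2) give 6 π electrons. 6 = 4(1)+2, so it is aromatic (oxazole).
The 6-membered ring with one N–H has only sp³ atoms, so it is not fully conjugated — not aromatic (piperidine).
1 of the 2 rings is aromatic. Total: 1.

1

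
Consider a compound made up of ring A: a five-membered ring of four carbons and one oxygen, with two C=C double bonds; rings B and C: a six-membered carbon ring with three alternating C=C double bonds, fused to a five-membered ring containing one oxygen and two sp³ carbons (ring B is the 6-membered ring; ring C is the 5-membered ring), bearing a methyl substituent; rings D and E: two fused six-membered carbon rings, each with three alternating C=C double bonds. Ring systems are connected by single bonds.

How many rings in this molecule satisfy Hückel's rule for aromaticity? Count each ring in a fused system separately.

Ring A is fully conjugated (every ring atom contributes a p orbital); 2 ring double bonds (4 π electrons) plus a heteroatom lone pair (2) give 6 π electrons. 6 = 4(1)+2, so ring A is aromatic (furan).
Ring B is planar and fully conjugated; 3 ring double bonds give 6 π electrons. That satisfies 4n+2 with n=1, so ring B is aromatic (benzene ring).
Ring C has two sp³ carbons, so it is not fully conjugated — not aromatic (oxolane ring).
Rings D and E form a fused bicyclic system with 10 sp² atoms and 10 π electrons from ring double bonds. 10 = 4(2)+2, so the system is aromatic and both rings count as aromatic (naphthalene).
Aromatic: A, B, D, E. Total: 4.

4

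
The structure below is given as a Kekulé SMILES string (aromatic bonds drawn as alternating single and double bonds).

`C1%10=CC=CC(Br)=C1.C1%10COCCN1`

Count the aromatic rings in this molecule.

The SMILES encodes a six-membered carbon ring with three alternating C=C double bonds; a six-membered saturated ring with an oxygen and an N–H nitrogen at positions 1 and 4.
The 6-membered ring is planar and fully conjugated; 3 ring double bonds give 6 π electrons. 6 = 4(1)+2, so it is aromatic (benzene).
The 6-membered ring with one oxygen and one N–H (1,4) has only sp³ atoms, so it is not fully conjugated — not aromatic (morpholine).
1 of the 2 rings is aromatic. Total: 1.

1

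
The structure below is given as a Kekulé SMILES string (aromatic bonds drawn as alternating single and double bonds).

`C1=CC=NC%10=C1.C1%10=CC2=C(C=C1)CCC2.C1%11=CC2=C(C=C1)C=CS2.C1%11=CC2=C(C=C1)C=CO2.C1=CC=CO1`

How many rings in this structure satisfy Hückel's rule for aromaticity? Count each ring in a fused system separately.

The SMILES encodes a six-membered ring of five carbons and one nitrogen with three alternating double bonds; a six-membered carbon ring with three alternating C=C double bonds, fused to a saturated five-membered carbon ring; a six-membered carbon ring with three alternating C=C double bonds, fused to a five-membered ring containing one sulfur and two C=C double bonds; a six-membered carbon ring with three alternating C=C double bonds, fused to a five-membered ring containing one oxygen and two C=C double bonds; a five-membered ring of four carbons and one oxygen, with two C=C double bonds.
The 6-membered ring with one nitrogen is fully conjugated (every ring atom contributes a p orbital); 3 ring double bonds give 6 π electrons. 6 = 4(1)+2, so it is aromatic (pyridine).
The 6-membered ring is planar and fully conjugated; 3 ring double bonds give 6 π electrons. 6 = 4(1)+2, so it is aromatic (benzene ring).
The 5-membered ring has three sp³ carbons, so it is not fully conjugated — not aromatic (cyclopentane ring).
The fused 6/5-membered bicyclic (with one sulfur) is a single π system with 9 sp² atoms and 10 π electrons from ring double bonds plus a heteroatom lone pair. 10 = 4(2)+2, so the system is aromatic and both rings count as aromatic (benzothiophene).
The fused 6/5-membered bicyclic (with one oxygen) is a single π system with 9 sp² atoms and 10 π electrons from ring double bonds plus a heteroatom lone pair. 10 = 4(2)+2, so the system is aromatic and both rings count as aromatic (benzofuran).
The 5-membered ring with one oxygen has a continuous p-orbital overlap around the ring; 2 ring double bonds (4 π electrons) plus a heteroatom lone pair (2) give 6 π electrons. 6 = 4(1)+2, so it is aromatic (furan).
7 of the 8 rings are aromatic. Total: 7.

7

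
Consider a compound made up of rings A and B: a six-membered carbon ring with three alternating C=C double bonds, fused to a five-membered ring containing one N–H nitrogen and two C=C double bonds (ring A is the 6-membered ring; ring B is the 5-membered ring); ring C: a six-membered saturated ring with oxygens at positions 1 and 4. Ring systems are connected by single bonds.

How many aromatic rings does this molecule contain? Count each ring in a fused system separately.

2

Rings A and B form a fused bicyclic system (with one N–H) with 9 sp² atoms and 10 π electrons from ring double bonds plus a heteroatom lone pair. 10 = 4(2)+2, so the system is aromatic and both rings count as aromatic (indole).
Ring C has only sp³ atoms, so it is not fully conjugated — not aromatic (1,4-dioxane).
Aromatic: A, B. Total: 2.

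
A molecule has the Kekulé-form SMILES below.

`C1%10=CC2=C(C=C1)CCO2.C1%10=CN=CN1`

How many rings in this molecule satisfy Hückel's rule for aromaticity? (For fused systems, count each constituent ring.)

2

The SMILES encodes a six-membered carbon ring with three alternating C=C double bonds, fused to a five-membered ring containing one oxygen and two sp³ carbons; a five-membered ring with nitrogens at positions 1 and 3 (one bearing H, one in a C=N bond) and two double bonds.
The 6-membered ring has a continuous p-orbital overlap around the ring; 3 ring double bonds give 6 π electrons. 6 = 4(1)+2, so it is aromatic (benzene ring).
The 5-membered ring with one oxygen has two sp³ carbons, so it is not fully conjugated — not aromatic (oxolane ring).
The 5-membered ring with two nitrogens (one N–H, one =N–) is planar and fully conjugated; 2 ring double bonds (4 π electrons) plus a heteroatom lone pair (2) give 6 π electrons. Since 6 = 4n+2 (n=1), it is aromatic (imidazole).
2 of the 3 rings are aromatic. Total: 2.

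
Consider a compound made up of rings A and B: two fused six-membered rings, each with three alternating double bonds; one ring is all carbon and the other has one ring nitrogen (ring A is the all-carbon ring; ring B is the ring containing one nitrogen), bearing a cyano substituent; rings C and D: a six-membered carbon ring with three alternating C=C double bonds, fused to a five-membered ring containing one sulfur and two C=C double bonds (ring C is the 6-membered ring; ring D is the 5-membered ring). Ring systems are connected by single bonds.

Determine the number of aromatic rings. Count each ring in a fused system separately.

4

Rings A and B form a fused bicyclic system (with one nitrogen) with 10 sp² atoms and 10 π electrons from ring double bonds. 10 = 4(2)+2, so the system is aromatic and both rings count as aromatic (quinoline).
Rings C and D form a fused bicyclic system (with one sulfur) with 9 sp² atoms and 10 π electrons from ring double bonds plus a heteroatom lone pair. 10 = 4(2)+2, so the system is aromatic and both rings count as aromatic (benzothiophene).
Aromatic: A, B, C, D. Total: 4.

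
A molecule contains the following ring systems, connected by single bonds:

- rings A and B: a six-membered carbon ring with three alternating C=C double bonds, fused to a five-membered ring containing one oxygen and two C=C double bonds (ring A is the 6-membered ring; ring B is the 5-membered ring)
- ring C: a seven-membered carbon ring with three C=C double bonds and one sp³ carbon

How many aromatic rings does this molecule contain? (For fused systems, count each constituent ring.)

Rings A and B form a fused bicyclic system (with one oxygen) with 9 sp² atoms and 10 π electrons from ring double bonds plus a heteroatom lone pair. 10 = 4(2)+2, so the system is aromatic and both rings count as aromatic (benzofuran).
Ring C has one sp³ carbon, so it is not fully conjugated — not aromatic (cycloheptatriene).
Aromatic: A, B. Total: 2.

2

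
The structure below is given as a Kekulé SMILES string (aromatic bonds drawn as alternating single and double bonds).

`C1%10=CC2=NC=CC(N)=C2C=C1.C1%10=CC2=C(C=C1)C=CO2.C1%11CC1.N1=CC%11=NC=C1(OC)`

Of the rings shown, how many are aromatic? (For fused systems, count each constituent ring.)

The SMILES encodes two fused six-membered rings, each with three alternating double bonds; one ring is all carbon and the other has one ring nitrogen; a six-membered carbon ring with three alternating C=C double bonds, fused to a five-membered ring containing one oxygen and two C=C double bonds; a three-membered saturated carbon ring; a six-membered ring with nitrogens at positions 1 and 4 and three alternating double bonds.
The fused 6/6-membered bicyclic (with one nitrogen) is a single π system with 10 sp² atoms and 10 π electrons from ring double bonds. 10 = 4(2)+2, so the system is aromatic and both rings count as aromatic (quinoline).
The fused 6/5-membered bicyclic (with one oxygen) is a single π system with 9 sp² atoms and 10 π electrons from ring double bonds plus a heteroatom lone pair. 10 = 4(2)+2, so the system is aromatic and both rings count as aromatic (benzofuran).
The 3-membered ring has only sp³ atoms, so it is not fully conjugated — not aromatic (cyclopropane).
The 6-membered ring with two nitrogens (1,4) is planar and fully conjugated; 3 ring double bonds give 6 π electrons. Since 6 = 4n+2 (n=1), it is aromatic (pyrazine).
5 of the 6 rings are aromatic. Total: 5.

5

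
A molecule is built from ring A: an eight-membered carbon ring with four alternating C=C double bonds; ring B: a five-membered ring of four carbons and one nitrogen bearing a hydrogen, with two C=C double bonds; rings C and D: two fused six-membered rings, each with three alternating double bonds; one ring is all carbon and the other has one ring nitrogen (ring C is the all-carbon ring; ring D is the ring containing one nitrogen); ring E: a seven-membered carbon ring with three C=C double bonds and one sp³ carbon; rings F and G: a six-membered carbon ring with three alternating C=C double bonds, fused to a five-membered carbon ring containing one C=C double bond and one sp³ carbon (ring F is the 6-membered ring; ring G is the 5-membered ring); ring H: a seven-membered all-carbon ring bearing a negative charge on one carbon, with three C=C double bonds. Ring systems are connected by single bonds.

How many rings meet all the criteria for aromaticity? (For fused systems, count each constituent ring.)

Ring A has only sp² ring atoms; a planar conformation would have a fully conjugated π system of 8 electrons. But 8 = 4(2), which is 4n not 4n+2, so ring A is not aromatic (cyclooctatetraene) — cyclooctatetraene distorts into a non-planar tub to avoid antiaromaticity.
Ring B is planar and fully conjugated; 2 ring double bonds (4 π electrons) plus a heteroatom lone pair (2) give 6 π electrons. That satisfies 4n+2 with n=1, so ring B is aromatic (pyrrole).
Rings C and D form a fused bicyclic system (with one nitrogen) with 10 sp² atoms and 10 π electrons from ring double bonds. 10 = 4(2)+2, so the system is aromatic and both rings count as aromatic (quinoline).
Ring E has one sp³ carbon, so it is not fully conjugated — not aromatic (cycloheptatriene).
Ring F has a continuous p-orbital overlap around the ring; 3 ring double bonds give 6 π electrons. 6 = 4(1)+2, so ring F is aromatic (benzene ring).
Ring G has one sp³ carbon, so it is not fully conjugated — not aromatic (cyclopentene ring).
Ring H has only sp² ring atoms; a planar conformation would have a fully conjugated π system of 8 electrons. But 8 = 4(2), which is 4n not 4n+2, so ring H is not aromatic (cycloheptatrienyl anion).
Aromatic: B, C, D, F. Total: 4.

4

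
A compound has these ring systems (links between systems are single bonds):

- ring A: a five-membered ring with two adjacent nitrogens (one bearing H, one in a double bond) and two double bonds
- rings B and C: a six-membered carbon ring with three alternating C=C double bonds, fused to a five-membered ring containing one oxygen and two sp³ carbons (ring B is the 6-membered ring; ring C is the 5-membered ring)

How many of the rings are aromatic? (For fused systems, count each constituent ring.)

Ring A is fully conjugated (every ring atom contributes a p orbital); 2 ring double bonds (4 π electrons) plus a heteroatom lone pair (2) give 6 π electrons. Since 6 = 4n+2 (n=1), ring A is aromatic (pyrazole).
Ring B is fully conjugated (every ring atom contributes a p orbital); 3 ring double bonds give 6 π electrons. That satisfies 4n+2 with n=1, so ring B is aromatic (benzene ring).
Ring C has two sp³ carbons, so it is not fully conjugated — not aromatic (oxolane ring).
Aromatic: A, B. Total: 2.

2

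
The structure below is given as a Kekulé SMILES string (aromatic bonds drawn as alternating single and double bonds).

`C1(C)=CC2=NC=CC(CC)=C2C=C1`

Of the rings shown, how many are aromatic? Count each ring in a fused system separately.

2

The SMILES encodes two fused six-membered rings, each with three alternating double bonds; one ring is all carbon and the other has one ring nitrogen.
The fused 6/6-membered bicyclic (with one nitrogen) is a single π system with 10 sp² atoms and 10 π electrons from ring double bonds. 10 = 4(2)+2, so the system is aromatic and both rings count as aromatic (quinoline).
2 of the 2 rings are aromatic. Total: 2.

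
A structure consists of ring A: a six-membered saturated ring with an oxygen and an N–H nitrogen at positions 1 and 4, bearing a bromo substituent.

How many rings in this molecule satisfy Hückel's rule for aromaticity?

0

Ring A has only sp³ atoms, so it is not fully conjugated — not aromatic (morpholine).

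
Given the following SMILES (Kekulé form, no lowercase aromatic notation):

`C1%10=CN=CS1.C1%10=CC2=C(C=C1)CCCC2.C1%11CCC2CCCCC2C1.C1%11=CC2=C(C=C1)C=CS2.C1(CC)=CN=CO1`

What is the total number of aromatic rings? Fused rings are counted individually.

5

The SMILES encodes a five-membered ring with a sulfur at position 1 and a nitrogen at position 3 (in a C=N bond), with two double bonds; a six-membered carbon ring with three alternating C=C double bonds, fused to a saturated six-membered carbon ring; two fused six-membered saturated carbon rings; a six-membered carbon ring with three alternating C=C double bonds, fused to a five-membered ring containing one sulfur and two C=C double bonds; a five-membered ring with an oxygen at position 1 and a nitrogen at position 3 (in a C=N bond), with two double bonds.
The 5-membered ring with one sulfur and one =N– is fully conjugated (every ring atom contributes a p orbital); 2 ring double bonds (4 π electrons) plus a heteroatom lone pair (2) give 6 π electrons. Since 6 = 4n+2 (n=1), it is aromatic (thiazole).
The 6-membered ring is fully conjugated (every ring atom contributes a p orbital); 3 ring double bonds give 6 π electrons. Since 6 = 4n+2 (n=1), it is aromatic (benzene ring).
The second 6-membered ring has four sp³ carbons, so it is not fully conjugated — not aromatic (cyclohexane ring).
The third 6-membered ring has only sp³ atoms, so it is not fully conjugated — not aromatic (cyclohexane ring).
The fourth 6-membered ring has only sp³ atoms, so it is not fully conjugated — not aromatic (cyclohexane ring).
The fused 6/5-membered bicyclic (with one sulfur) is a single π system with 9 sp² atoms and 10 π electrons from ring double bonds plus a heteroatom lone pair. 10 = 4(2)+2, so the system is aromatic and both rings count as aromatic (benzothiophene).
The 5-membered ring with one oxygen and one =N– is planar and fully conjugated; 2 ring double bonds (4 π electrons) plus a heteroatom lone pair (2) give 6 π electrons. 6 = 4(1)+2, so it is aromatic (oxazole).
5 of the 8 rings are aromatic. Total: 5.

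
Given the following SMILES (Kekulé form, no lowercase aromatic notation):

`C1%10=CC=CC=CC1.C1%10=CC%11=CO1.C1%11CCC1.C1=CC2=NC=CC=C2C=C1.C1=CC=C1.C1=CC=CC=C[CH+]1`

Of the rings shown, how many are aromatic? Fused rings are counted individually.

The SMILES encodes a seven-membered carbon ring with three C=C double bonds and one sp³ carbon; a five-membered ring of four carbons and one oxygen, with two C=C double bonds; a four-membered saturated carbon ring; two fused six-membered rings, each with three alternating double bonds; one ring is all carbon and the other has one ring nitrogen; a four-membered carbon ring with two alternating C=C double bonds; a seven-membered all-carbon ring bearing a positive charge on one carbon, with three C=C double bonds.
The 7-membered ring has one sp³ carbon, so it is not fully conjugated — not aromatic (cycloheptatriene).
The 5-membered ring with one oxygen is planar and fully conjugated; 2 ring double bonds (4 π electrons) plus a heteroatom lone pair (2) give 6 π electrons. Since 6 = 4n+2 (n=1), it is aromatic (furan).
The 4-membered ring has only sp³ atoms, so it is not fully conjugated — not aromatic (cyclobutane).
The fused 6/6-membered bicyclic (with one nitrogen) is a single π system with 10 sp² atoms and 10 π electrons from ring double bonds. 10 = 4(2)+2, so the system is aromatic and both rings count as aromatic (quinoline).
The second 4-membered ring has only sp² ring atoms; a planar conformation would have a fully conjugated π system of 4 electrons. But 4 = 4(1), which is 4n not 4n+2, so it is not aromatic (cyclobutadiene) — cyclobutadiene is antiaromatic and distorts to a rectangle.
The second 7-membered ring is planar and fully conjugated; 3 ring double bonds (6 π electrons) plus the carbocation's empty p orbital (0, but keeps the ring conjugated) give 6 π electrons. That satisfies 4n+2 with n=1, so it is aromatic (tropylium cation).
4 of the 7 rings are aromatic. Total: 4.

4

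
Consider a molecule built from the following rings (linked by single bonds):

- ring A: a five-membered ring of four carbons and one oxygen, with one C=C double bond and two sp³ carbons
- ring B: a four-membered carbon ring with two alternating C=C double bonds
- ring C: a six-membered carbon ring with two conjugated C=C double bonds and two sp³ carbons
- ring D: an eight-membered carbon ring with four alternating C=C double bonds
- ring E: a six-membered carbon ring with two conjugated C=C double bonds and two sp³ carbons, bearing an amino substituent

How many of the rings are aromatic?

Ring A has two sp³ carbons, so it is not fully conjugated — not aromatic (2,3-dihydrofuran).
Ring B has only sp² ring atoms; a planar conformation would have a fully conjugated π system of 4 electrons. But 4 = 4(1), which is 4n not 4n+2, so ring B is not aromatic (cyclobutadiene) — cyclobutadiene is antiaromatic and distorts to a rectangle.
Ring C has two sp³ carbons, so it is not fully conjugated — not aromatic (1,3-cyclohexadiene).
Ring D has only sp² ring atoms; a planar conformation would have a fully conjugated π system of 8 electrons. But 8 = 4(2), which is 4n not 4n+2, so ring D is not aromatic (cyclooctatetraene) — cyclooctatetraene distorts into a non-planar tub to avoid antiaromaticity.
Ring E has two sp³ carbons, so it is not fully conjugated — not aromatic (1,3-cyclohexadiene).
No ring is aromatic. Total: 0.

0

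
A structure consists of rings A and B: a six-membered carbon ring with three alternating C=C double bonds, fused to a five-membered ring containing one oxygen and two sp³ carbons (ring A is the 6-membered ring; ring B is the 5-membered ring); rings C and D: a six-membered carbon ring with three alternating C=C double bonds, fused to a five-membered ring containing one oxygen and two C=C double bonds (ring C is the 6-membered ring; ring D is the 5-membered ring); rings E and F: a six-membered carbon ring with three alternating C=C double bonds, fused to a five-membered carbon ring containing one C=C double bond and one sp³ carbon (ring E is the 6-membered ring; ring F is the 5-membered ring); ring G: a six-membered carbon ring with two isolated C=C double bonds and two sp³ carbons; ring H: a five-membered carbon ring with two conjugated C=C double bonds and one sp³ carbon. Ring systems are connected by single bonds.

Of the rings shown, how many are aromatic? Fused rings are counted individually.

4

Ring A is fully conjugated (every ring atom contributes a p orbital); 3 ring double bonds give 6 π electrons. 6 = 4(1)+2, so ring A is aromatic (benzene ring).
Ring B has two sp³ carbons, so it is not fully conjugated — not aromatic (oxolane ring).
Rings C and D form a fused bicyclic system (with one oxygen) with 9 sp² atoms and 10 π electrons from ring double bonds plus a heteroatom lone pair. 10 = 4(2)+2, so the system is aromatic and both rings count as aromatic (benzofuran).
Ring E is fully conjugated (every ring atom contributes a p orbital); 3 ring double bonds give 6 π electrons. Since 6 = 4n+2 (n=1), ring E is aromatic (benzene ring).
Ring F has one sp³ carbon, so it is not fully conjugated — not aromatic (cyclopentene ring).
Ring G has two sp³ carbons, so it is not fully conjugated — not aromatic (1,4-cyclohexadiene).
Ring H has one sp³ carbon, so it is not fully conjugated — not aromatic (cyclopentadiene).
Aromatic: A, C, D, E. Total: 4.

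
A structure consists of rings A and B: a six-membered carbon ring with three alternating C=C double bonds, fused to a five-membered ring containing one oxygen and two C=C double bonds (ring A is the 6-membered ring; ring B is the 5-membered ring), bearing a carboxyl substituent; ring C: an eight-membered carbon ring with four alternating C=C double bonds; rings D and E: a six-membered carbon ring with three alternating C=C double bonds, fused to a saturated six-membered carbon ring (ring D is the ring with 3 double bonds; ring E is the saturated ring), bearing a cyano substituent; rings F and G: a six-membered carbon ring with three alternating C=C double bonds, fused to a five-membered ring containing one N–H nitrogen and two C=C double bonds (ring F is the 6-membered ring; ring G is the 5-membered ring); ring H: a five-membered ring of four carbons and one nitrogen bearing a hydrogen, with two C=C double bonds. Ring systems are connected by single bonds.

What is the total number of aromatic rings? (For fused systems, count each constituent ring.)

Rings A and B form a fused bicyclic system (with one oxygen) with 9 sp² atoms and 10 π electrons from ring double bonds plus a heteroatom lone pair. 10 = 4(2)+2, so the system is aromatic and both rings count as aromatic (benzofuran).
Ring C has only sp² ring atoms; a planar conformation would have a fully conjugated π system of 8 electrons. But 8 = 4(2), which is 4n not 4n+2, so ring C is not aromatic (cyclooctatetraene) — cyclooctatetraene distorts into a non-planar tub to avoid antiaromaticity.
Ring D is fully conjugated (every ring atom contributes a p orbital); 3 ring double bonds give 6 π electrons. 6 = 4(1)+2, so ring D is aromatic (benzene ring).
Ring E has four sp³ carbons, so it is not fully conjugated — not aromatic (cyclohexane ring).
Rings F and G form a fused bicyclic system (with one N–H) with 9 sp² atoms and 10 π electrons from ring double bonds plus a heteroatom lone pair. 10 = 4(2)+2, so the system is aromatic and both rings count as aromatic (indole).
Ring H has a continuous p-orbital overlap around the ring; 2 ring double bonds (4 π electrons) plus a heteroatom lone pair (2) give 6 π electrons. That satisfies 4n+2 with n=1, so ring H is aromatic (pyrrole).
Aromatic: A, B, D, F, G, H. Total: 6.

6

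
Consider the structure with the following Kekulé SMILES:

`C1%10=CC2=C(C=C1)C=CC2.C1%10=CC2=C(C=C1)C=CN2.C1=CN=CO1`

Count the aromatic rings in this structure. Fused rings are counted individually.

The SMILES encodes a six-membered carbon ring with three alternating C=C double bonds, fused to a five-membered carbon ring containing one C=C double bond and one sp³ carbon; a six-membered carbon ring with three alternating C=C double bonds, fused to a five-membered ring containing one N–H nitrogen and two C=C double bonds; a five-membered ring with an oxygen at position 1 and a nitrogen at position 3 (in a C=N bond), with two double bonds.
The 6-membered ring is fully conjugated (every ring atom contributes a p orbital); 3 ring double bonds give 6 π electrons. That satisfies 4n+2 with n=1, so it is aromatic (benzene ring).
The 5-membered ring has one sp³ carbon, so it is not fully conjugated — not aromatic (cyclopentene ring).
The fused 6/5-membered bicyclic (with one N–H) is a single π system with 9 sp² atoms and 10 π electrons from ring double bonds plus a heteroatom lone pair. 10 = 4(2)+2, so the system is aromatic and both rings count as aromatic (indole).
The 5-membered ring with one oxygen and one =N– is planar and fully conjugated; 2 ring double bonds (4 π electrons) plus a heteroatom lone pair (2) give 6 π electrons. 6 = 4(1)+2, so it is aromatic (oxazole).
4 of the 5 rings are aromatic. Total: 4.

4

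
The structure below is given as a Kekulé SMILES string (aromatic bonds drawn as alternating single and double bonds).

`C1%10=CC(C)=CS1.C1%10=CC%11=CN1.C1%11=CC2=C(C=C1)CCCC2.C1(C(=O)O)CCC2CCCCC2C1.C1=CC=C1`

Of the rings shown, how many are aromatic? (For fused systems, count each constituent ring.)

3

The SMILES encodes a five-membered ring of four carbons and one sulfur, with two C=C double bonds; a five-membered ring of four carbons and one nitrogen bearing a hydrogen, with two C=C double bonds; a six-membered carbon ring with three alternating C=C double bonds, fused to a saturated six-membered carbon ring; two fused six-membered saturated carbon rings; a four-membered carbon ring with two alternating C=C double bonds.
The 5-membered ring with one sulfur is fully conjugated (every ring atom contributes a p orbital); 2 ring double bonds (4 π electrons) plus a heteroatom lone pair (2) give 6 π electrons. 6 = 4(1)+2, so it is aromatic (thiophene).
The 5-membered ring with one N–H is planar and fully conjugated; 2 ring double bonds (4 π electrons) plus a heteroatom lone pair (2) give 6 π electrons. 6 = 4(1)+2, so it is aromatic (pyrrole).
The 6-membered ring is planar and fully conjugated; 3 ring double bonds give 6 π electrons. Since 6 = 4n+2 (n=1), it is aromatic (benzene ring).
The second 6-membered ring has four sp³ carbons, so it is not fully conjugated — not aromatic (cyclohexane ring).
The third 6-membered ring has only sp³ atoms, so it is not fully conjugated — not aromatic (cyclohexane ring).
The fourth 6-membered ring has only sp³ atoms, so it is not fully conjugated — not aromatic (cyclohexane ring).
The 4-membered ring has only sp² ring atoms; a planar conformation would have a fully conjugated π system of 4 electrons. But 4 = 4(1), which is 4n not 4n+2, so it is not aromatic (cyclobutadiene) — cyclobutadiene is antiaromatic and distorts to a rectangle.
3 of the 7 rings are aromatic. Total: 3.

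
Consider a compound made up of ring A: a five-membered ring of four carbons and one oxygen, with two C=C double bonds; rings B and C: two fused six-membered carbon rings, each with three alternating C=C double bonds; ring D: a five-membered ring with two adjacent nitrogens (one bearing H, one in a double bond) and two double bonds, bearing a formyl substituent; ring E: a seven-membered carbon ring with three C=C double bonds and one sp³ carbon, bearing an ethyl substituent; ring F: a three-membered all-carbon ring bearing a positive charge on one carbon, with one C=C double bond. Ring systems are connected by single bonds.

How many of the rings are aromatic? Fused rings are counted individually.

5

Ring A is planar and fully conjugated; 2 ring double bonds (4 π electrons) plus a heteroatom lone pair (2) give 6 π electrons. That satisfies 4n+2 with n=1, so ring A is aromatic (furan).
Rings B and C form a fused bicyclic system with 10 sp² atoms and 10 π electrons from ring double bonds. 10 = 4(2)+2, so the system is aromatic and both rings count as aromatic (naphthalene).
Ring D is fully conjugated (every ring atom contributes a p orbital); 2 ring double bonds (4 π electrons) plus a heteroatom lone pair (2) give 6 π electrons. 6 = 4(1)+2, so ring D is aromatic (pyrazole).
Ring E has one sp³ carbon, so it is not fully conjugated — not aromatic (cycloheptatriene).
Ring F is fully conjugated (every ring atom contributes a p orbital); 1 ring double bond (2 π electrons) plus the carbocation's empty p orbital (0, but keeps the ring conjugated) give 2 π electrons. 2 = 4(0)+2, so ring F is aromatic (cyclopropenyl cation).
Aromatic: A, B, C, D, F. Total: 5.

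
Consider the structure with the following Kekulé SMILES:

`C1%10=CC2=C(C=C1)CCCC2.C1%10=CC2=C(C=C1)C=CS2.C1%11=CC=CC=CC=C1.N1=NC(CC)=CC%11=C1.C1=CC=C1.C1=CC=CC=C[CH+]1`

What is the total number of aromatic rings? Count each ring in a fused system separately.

5

The SMILES encodes a six-membered carbon ring with three alternating C=C double bonds, fused to a saturated six-membered carbon ring; a six-membered carbon ring with three alternating C=C double bonds, fused to a five-membered ring containing one sulfur and two C=C double bonds; an eight-membered carbon ring with four alternating C=C double bonds; a six-membered ring with two adjacent nitrogens and three alternating double bonds; a four-membered carbon ring with two alternating C=C double bonds; a seven-membered all-carbon ring bearing a positive charge on one carbon, with three C=C double bonds.
The 6-membered ring has a continuous p-orbital overlap around the ring; 3 ring double bonds give 6 π electrons. Since 6 = 4n+2 (n=1), it is aromatic (benzene ring).
The second 6-membered ring has four sp³ carbons, so it is not fully conjugated — not aromatic (cyclohexane ring).
The fused 6/5-membered bicyclic (with one sulfur) is a single π system with 9 sp² atoms and 10 π electrons from ring double bonds plus a heteroatom lone pair. 10 = 4(2)+2, so the system is aromatic and both rings count as aromatic (benzothiophene).
The 8-membered ring has only sp² ring atoms; a planar conformation would have a fully conjugated π system of 8 electrons. But 8 = 4(2), which is 4n not 4n+2, so it is not aromatic (cyclooctatetraene) — cyclooctatetraene distorts into a non-planar tub to avoid antiaromaticity.
The 6-membered ring with two nitrogens (1,2) is fully conjugated (every ring atom contributes a p orbital); 3 ring double bonds give 6 π electrons. Since 6 = 4n+2 (n=1), it is aromatic (pyridazine).
The 4-membered ring has only sp² ring atoms; a planar conformation would have a fully conjugated π system of 4 electrons. But 4 = 4(1), which is 4n not 4n+2, so it is not aromatic (cyclobutadiene) — cyclobutadiene is antiaromatic and distorts to a rectangle.
The 7-membered ring has a continuous p-orbital overlap around the ring; 3 ring double bonds (6 π electrons) plus the carbocation's empty p orbital (0, but keeps the ring conjugated) give 6 π electrons. 6 = 4(1)+2, so it is aromatic (tropylium cation).
5 of the 8 rings are aromatic. Total: 5.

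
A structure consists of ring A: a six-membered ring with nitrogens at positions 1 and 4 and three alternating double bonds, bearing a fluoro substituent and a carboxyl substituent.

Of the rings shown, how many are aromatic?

Ring A is planar and fully conjugated; 3 ring double bonds give 6 π electrons. 6 = 4(1)+2, so ring A is aromatic (pyrazine).

1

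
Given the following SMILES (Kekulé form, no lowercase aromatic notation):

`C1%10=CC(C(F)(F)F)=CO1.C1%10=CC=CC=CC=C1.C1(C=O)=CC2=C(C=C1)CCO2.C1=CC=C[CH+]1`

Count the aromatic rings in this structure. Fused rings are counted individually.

2

The SMILES encodes a five-membered ring of four carbons and one oxygen, with two C=C double bonds; an eight-membered carbon ring with four alternating C=C double bonds; a six-membered carbon ring with three alternating C=C double bonds, fused to a five-membered ring containing one oxygen and two sp³ carbons; a five-membered all-carbon ring bearing a positive charge on one carbon, with two C=C double bonds.
The 5-membered ring with one oxygen is planar and fully conjugated; 2 ring double bonds (4 π electrons) plus a heteroatom lone pair (2) give 6 π electrons. 6 = 4(1)+2, so it is aromatic (furan).
The 8-membered ring has only sp² ring atoms; a planar conformation would have a fully conjugated π system of 8 electrons. But 8 = 4(2), which is 4n not 4n+2, so it is not aromatic (cyclooctatetraene) — cyclooctatetraene distorts into a non-planar tub to avoid antiaromaticity.
The 6-membered ring has a continuous p-orbital overlap around the ring; 3 ring double bonds give 6 π electrons. That satisfies 4n+2 with n=1, so it is aromatic (benzene ring).
The second 5-membered ring with one oxygen has two sp³ carbons, so it is not fully conjugated — not aromatic (oxolane ring).
The 5-membered ring has only sp² ring atoms; a planar conformation would have a fully conjugated π system of 4 electrons. But 4 = 4(1), which is 4n not 4n+2, so it is not aromatic (cyclopentadienyl cation).
2 of the 5 rings are aromatic. Total: 2.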